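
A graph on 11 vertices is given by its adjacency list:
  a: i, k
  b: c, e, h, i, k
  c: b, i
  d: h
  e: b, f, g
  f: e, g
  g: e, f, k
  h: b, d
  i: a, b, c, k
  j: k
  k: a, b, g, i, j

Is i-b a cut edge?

No

After removing i-b, the path i-k-b still connects them, so the edge is not a bridge.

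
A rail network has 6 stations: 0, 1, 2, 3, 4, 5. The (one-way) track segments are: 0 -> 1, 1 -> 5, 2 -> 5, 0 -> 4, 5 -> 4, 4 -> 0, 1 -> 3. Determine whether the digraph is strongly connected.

There is no directed path from 4 to 2, so the graph is not strongly connected.

No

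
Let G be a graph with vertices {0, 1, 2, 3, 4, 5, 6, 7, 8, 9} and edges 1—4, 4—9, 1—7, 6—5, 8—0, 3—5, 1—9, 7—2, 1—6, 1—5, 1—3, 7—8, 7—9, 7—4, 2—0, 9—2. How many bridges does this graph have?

0

The edges on the cycle 7-8-0-2-7 are not bridges since each lies on that cycle.
Every edge lies on some cycle, so there are no bridges.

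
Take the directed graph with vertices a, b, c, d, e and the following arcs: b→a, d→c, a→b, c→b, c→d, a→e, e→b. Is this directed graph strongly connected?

There is no directed path from b to d, so the graph is not strongly connected.

No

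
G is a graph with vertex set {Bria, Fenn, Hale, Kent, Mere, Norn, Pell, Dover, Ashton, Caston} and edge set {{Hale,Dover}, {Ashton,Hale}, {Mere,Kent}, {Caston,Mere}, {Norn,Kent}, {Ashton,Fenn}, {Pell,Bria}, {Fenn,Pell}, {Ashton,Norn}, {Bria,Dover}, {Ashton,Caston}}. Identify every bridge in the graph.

none

The edges on the cycle Ashton-Caston-Mere-Kent-Norn-Ashton are not bridges since each lies on that cycle.
Every edge lies on some cycle, so there are no bridges.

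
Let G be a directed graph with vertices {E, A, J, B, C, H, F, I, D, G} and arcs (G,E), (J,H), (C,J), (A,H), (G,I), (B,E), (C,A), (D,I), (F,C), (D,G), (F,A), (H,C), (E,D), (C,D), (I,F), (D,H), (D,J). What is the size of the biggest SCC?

{A, C, D, E, F, G, H, I, J} are all mutually reachable — one SCC of size 9.
{B} is an SCC by itself.
The largest has 9 vertices.

9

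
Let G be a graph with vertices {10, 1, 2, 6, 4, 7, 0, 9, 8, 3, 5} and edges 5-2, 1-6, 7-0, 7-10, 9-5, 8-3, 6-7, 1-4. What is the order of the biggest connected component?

Starting from 3 we can reach 3, 8. That is one component of size 2.
Starting from 2 we can reach 2, 5, 9. That is one component of size 3.
Starting from 0 we can reach 0, 1, 4, 6, 7, 10. That is one component of size 6.
The largest has 6 vertices.

6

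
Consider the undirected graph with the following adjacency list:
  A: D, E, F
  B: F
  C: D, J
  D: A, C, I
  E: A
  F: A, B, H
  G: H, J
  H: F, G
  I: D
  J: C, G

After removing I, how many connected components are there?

1

With I gone, the remaining components are: {A, B, C, D, E, F, G, H, J}.
That is 1 component.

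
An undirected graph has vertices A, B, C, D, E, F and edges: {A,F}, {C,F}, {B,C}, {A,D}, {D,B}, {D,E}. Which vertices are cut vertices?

Removing D increases the component count from 1 to 2, so D is a cut vertex.
By contrast removing C leaves 1 component; it is not a cut vertex. No other vertex is a cut vertex either.

D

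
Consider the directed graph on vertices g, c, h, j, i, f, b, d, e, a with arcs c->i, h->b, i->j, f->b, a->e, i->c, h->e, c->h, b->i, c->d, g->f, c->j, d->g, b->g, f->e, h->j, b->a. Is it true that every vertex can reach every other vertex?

There is no directed path from a to h, so the graph is not strongly connected.

No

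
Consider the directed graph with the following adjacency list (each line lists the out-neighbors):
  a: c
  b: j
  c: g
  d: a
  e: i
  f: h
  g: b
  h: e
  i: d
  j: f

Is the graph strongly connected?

From e we can reach every vertex (a, b, c, d, e, f, g, h, i, j), and every vertex can reach e (a, b, c, d, e, f, g, h, i, j). So the whole graph is one strongly connected component.

Yes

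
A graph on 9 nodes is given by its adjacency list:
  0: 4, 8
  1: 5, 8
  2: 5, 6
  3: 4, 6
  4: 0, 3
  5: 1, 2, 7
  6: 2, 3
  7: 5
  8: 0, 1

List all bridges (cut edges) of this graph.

The edges on the cycle 0-8-1-5-2-6-3-4-0 are not bridges since each lies on that cycle.
But removing 7-5 disconnects 7 from 5 — this is a bridge.

5-7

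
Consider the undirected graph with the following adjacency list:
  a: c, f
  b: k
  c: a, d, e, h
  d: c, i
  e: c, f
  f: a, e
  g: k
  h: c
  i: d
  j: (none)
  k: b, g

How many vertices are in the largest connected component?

j is isolated — a component by itself.
Starting from b we can reach b, g, k. That is one component of size 3.
Starting from a we can reach a, c, d, e, f, h, i. That is one component of size 7.
The largest has 7 vertices.

7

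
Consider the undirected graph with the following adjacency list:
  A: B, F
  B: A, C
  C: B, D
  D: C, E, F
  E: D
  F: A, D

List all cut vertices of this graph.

Removing D increases the component count from 1 to 2, so D is a cut vertex.
By contrast removing F leaves 1 component; it is not a cut vertex. No other vertex is a cut vertex either.

D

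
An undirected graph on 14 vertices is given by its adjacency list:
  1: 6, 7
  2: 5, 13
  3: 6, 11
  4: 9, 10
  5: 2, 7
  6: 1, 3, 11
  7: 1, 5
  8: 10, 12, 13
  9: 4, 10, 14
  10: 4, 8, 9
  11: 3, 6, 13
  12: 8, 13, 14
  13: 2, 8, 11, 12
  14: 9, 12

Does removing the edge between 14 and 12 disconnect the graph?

No

After removing 14-12, the path 14-9-10-8-12 still connects them, so the edge is not a bridge.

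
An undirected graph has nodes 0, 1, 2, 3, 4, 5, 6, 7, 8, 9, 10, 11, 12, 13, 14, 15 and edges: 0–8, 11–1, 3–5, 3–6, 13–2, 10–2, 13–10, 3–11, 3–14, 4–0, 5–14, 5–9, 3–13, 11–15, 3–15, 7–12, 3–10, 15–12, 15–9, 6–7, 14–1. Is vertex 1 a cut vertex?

Deleting 1 leaves 2 components (was 2), so 1 is not a cut vertex.

No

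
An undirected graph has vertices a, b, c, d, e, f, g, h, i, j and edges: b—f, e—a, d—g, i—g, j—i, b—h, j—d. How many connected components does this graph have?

4

c is isolated — a component by itself.
Starting from a we can reach a, e. That is one component of size 2.
Starting from b we can reach b, f, h. That is one component of size 3.
Starting from d we can reach d, g, i, j. That is one component of size 4.
Total: 4 components.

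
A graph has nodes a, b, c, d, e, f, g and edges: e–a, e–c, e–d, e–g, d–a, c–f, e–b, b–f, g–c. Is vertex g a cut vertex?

No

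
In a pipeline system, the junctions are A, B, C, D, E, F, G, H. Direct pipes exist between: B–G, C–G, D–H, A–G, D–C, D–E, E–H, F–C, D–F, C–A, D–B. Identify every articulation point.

D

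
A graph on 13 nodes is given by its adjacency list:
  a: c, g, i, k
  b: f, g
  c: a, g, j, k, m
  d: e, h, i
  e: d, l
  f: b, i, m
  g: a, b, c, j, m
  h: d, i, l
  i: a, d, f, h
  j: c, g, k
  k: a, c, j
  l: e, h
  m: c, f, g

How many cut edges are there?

The edges on the cycle f-b-g-m-f are not bridges since each lies on that cycle.
Every edge lies on some cycle, so there are no bridges.

0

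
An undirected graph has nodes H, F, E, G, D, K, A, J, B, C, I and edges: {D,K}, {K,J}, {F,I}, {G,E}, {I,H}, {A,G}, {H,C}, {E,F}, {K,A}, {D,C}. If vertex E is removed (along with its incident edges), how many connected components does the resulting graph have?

2

With E gone, the remaining components are: {B}; {A, C, D, F, G, H, I, J, K}.
That is 2 components.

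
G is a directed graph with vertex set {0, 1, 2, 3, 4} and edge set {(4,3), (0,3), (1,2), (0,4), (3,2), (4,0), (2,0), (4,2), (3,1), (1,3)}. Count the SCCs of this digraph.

{0, 1, 2, 3, 4} are all mutually reachable — one SCC of size 5.
That gives 1 strongly connected component.

1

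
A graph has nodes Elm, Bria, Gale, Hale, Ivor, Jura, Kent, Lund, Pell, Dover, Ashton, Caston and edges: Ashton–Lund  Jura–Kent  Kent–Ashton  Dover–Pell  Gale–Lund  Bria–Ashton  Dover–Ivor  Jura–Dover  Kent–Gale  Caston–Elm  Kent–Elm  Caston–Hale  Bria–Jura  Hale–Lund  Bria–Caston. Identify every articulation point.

Removing Jura increases the component count from 1 to 2, so Jura is a cut vertex.
Removing Dover increases the component count from 1 to 3, so Dover is a cut vertex.
By contrast removing Elm leaves 1 component; it is not a cut vertex. No other vertex is a cut vertex either.

Jura, Dover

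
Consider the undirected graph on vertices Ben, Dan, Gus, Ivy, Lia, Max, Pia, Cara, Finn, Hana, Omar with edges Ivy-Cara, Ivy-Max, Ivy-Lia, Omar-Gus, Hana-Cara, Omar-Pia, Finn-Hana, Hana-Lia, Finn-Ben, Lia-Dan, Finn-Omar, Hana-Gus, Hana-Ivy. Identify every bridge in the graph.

The edges on the cycle Finn-Omar-Gus-Hana-Finn are not bridges since each lies on that cycle.
But removing Max-Ivy disconnects Max from Ivy; removing Omar-Pia disconnects Omar from Pia; removing Dan-Lia disconnects Dan from Lia; removing Ben-Finn disconnects Ben from Finn — these are bridges.

Ben-Finn, Dan-Lia, Ivy-Max, Omar-Pia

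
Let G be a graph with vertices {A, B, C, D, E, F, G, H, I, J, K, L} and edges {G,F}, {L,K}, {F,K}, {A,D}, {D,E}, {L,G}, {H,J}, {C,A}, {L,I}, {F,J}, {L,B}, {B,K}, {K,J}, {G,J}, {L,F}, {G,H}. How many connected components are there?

Starting from A we can reach A, C, D, E. That is one component of size 4.
Starting from B we can reach B, F, G, H, I, J, K, L. That is one component of size 8.
Total: 2 components.

2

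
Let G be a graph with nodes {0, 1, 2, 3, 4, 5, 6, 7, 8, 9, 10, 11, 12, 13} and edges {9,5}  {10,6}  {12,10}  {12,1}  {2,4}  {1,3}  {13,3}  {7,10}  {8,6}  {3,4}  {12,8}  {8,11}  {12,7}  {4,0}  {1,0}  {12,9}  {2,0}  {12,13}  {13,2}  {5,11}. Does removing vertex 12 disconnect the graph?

Deleting 12 raises the number of components from 1 to 2, so 12 is a cut vertex.

Yes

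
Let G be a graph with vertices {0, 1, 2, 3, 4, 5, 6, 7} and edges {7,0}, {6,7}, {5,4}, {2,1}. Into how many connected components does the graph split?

4

3 is isolated — a component by itself.
Starting from 4 we can reach 4, 5. That is one component of size 2.
Starting from 1 we can reach 1, 2. That is one component of size 2.
Starting from 0 we can reach 0, 6, 7. That is one component of size 3.
Total: 4 components.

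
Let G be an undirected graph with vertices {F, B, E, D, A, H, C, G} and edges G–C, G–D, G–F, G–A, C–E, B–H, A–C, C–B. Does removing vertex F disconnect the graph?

No

Deleting F leaves 1 component (was 1), so F is not a cut vertex.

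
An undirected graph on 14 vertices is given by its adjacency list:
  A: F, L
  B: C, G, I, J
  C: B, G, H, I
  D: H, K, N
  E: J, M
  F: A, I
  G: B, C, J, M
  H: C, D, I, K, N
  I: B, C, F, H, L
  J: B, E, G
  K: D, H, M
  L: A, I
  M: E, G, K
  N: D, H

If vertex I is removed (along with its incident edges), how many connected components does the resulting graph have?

2

With I gone, the remaining components are: {A, F, L}; {B, C, D, E, G, H, J, K, M, N}.
That is 2 components.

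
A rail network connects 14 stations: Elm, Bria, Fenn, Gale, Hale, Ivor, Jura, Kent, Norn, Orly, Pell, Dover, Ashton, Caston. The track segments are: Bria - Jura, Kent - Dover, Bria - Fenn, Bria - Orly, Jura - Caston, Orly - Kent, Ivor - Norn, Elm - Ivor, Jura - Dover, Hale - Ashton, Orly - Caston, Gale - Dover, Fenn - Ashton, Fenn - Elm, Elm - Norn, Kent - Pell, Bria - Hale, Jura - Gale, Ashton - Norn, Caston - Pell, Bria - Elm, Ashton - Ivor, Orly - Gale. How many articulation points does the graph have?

1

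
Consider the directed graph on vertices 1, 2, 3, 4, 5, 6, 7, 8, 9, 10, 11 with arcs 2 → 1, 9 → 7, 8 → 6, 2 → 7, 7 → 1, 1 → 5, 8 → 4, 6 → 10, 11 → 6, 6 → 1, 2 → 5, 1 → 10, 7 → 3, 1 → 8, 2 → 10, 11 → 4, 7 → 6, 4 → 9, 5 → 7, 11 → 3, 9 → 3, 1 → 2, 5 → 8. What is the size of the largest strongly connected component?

8

{1, 2, 4, 5, 6, 7, 8, 9} are all mutually reachable — one SCC of size 8.
{3} is an SCC by itself.
{10} is an SCC by itself.
{11} is an SCC by itself.
The largest has 8 vertices.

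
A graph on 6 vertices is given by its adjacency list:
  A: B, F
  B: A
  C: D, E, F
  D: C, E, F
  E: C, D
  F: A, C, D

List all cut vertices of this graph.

Removing A increases the component count from 1 to 2, so A is a cut vertex.
Removing F increases the component count from 1 to 2, so F is a cut vertex.
By contrast removing E leaves 1 component; it is not a cut vertex. No other vertex is a cut vertex either.

A, F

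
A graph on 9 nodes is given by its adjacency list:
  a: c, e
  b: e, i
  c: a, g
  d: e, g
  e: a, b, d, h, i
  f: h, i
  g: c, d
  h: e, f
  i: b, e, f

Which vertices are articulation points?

Removing e increases the component count from 1 to 2, so e is a cut vertex.
By contrast removing f leaves 1 component; it is not a cut vertex. No other vertex is a cut vertex either.

e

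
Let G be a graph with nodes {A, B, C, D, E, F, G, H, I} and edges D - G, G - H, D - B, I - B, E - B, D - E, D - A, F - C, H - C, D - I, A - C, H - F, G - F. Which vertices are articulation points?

Removing D increases the component count from 1 to 2, so D is a cut vertex.
By contrast removing E leaves 1 component; it is not a cut vertex. No other vertex is a cut vertex either.

D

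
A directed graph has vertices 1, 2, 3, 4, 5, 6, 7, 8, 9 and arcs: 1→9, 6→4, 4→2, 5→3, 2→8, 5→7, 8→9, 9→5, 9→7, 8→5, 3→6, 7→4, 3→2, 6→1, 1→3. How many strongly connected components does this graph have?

1

{1, 2, 3, 4, 5, 6, 7, 8, 9} are all mutually reachable — one SCC of size 9.
That gives 1 strongly connected component.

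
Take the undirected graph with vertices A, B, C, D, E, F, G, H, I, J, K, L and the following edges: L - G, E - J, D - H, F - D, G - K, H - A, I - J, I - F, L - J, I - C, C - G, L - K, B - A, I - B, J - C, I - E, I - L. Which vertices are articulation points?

I

Removing I increases the component count from 1 to 2, so I is a cut vertex.
By contrast removing B leaves 1 component; it is not a cut vertex. No other vertex is a cut vertex either.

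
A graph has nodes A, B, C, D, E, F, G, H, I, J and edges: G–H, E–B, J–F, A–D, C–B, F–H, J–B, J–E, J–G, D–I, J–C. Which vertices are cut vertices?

D, J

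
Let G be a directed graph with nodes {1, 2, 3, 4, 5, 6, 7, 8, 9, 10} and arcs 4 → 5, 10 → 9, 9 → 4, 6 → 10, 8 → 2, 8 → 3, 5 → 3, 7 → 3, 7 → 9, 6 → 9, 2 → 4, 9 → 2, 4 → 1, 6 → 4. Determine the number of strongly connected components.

{6} is an SCC by itself.
{7} is an SCC by itself.
{8} is an SCC by itself.
{4} is an SCC by itself.
{10} is an SCC by itself.
(and 5 more singleton SCCs)
That gives 10 strongly connected components.

10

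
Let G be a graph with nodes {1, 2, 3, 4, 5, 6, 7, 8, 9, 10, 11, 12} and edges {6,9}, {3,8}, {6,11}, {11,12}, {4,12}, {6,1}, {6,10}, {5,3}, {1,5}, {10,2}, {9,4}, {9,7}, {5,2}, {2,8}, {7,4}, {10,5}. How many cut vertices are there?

1

Removing 6 increases the component count from 1 to 2, so 6 is a cut vertex.
By contrast removing 10 leaves 1 component; it is not a cut vertex. No other vertex is a cut vertex either.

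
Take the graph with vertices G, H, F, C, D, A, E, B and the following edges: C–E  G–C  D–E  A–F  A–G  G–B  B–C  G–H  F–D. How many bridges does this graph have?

The edges on the cycle A-G-B-C-E-D-F-A are not bridges since each lies on that cycle.
But removing G–H disconnects G from H — this is a bridge.

1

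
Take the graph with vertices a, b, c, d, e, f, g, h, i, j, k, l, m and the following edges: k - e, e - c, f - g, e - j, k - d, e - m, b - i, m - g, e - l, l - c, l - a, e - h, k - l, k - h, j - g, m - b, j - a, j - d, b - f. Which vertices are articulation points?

b

Removing b increases the component count from 1 to 2, so b is a cut vertex.
By contrast removing d leaves 1 component; it is not a cut vertex. No other vertex is a cut vertex either.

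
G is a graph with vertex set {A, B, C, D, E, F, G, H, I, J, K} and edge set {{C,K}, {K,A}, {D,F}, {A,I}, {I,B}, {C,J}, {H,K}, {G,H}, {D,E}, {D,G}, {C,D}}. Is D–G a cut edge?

No

After removing D–G, the path D-C-K-H-G still connects them, so the edge is not a bridge.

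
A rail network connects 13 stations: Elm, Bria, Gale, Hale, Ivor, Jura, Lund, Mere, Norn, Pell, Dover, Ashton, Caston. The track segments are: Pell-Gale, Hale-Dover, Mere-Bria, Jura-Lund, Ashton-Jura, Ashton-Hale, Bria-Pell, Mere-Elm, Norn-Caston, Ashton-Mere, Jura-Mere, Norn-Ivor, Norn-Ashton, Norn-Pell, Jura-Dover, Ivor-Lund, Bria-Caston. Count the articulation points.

2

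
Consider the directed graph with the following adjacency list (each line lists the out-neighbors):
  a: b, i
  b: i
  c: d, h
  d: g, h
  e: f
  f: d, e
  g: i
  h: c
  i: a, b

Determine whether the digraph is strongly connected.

No

There is no directed path from g to h, so the graph is not strongly connected.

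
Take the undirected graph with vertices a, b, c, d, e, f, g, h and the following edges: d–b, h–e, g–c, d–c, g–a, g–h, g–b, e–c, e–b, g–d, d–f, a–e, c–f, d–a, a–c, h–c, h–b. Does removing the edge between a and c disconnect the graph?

No

After removing a–c, the path a-g-c still connects them, so the edge is not a bridge.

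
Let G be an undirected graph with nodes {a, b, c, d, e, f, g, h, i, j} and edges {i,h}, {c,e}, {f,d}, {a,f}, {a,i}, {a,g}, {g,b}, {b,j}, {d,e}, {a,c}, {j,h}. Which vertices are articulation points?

a

Removing a increases the component count from 1 to 2, so a is a cut vertex.
By contrast removing b leaves 1 component; it is not a cut vertex. No other vertex is a cut vertex either.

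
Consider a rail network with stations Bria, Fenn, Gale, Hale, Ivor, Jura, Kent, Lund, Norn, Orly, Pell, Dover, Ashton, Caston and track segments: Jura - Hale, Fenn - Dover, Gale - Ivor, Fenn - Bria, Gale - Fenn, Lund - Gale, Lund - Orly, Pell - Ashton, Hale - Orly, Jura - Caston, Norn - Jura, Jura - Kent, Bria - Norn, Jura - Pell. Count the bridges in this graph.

The edges on the cycle Lund-Gale-Fenn-Bria-Norn-Jura-Hale-Orly-Lund are not bridges since each lies on that cycle.
But removing Pell - Ashton disconnects Pell from Ashton; removing Pell - Jura disconnects Pell from Jura; removing Fenn - Dover disconnects Fenn from Dover; removing Gale - Ivor disconnects Gale from Ivor — these are bridges.
In total 6 edges are bridges.

6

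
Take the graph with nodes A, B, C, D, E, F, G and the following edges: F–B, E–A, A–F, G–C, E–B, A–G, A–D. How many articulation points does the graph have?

2

Removing A increases the component count from 1 to 3, so A is a cut vertex.
Removing G increases the component count from 1 to 2, so G is a cut vertex.
By contrast removing B leaves 1 component; it is not a cut vertex. No other vertex is a cut vertex either.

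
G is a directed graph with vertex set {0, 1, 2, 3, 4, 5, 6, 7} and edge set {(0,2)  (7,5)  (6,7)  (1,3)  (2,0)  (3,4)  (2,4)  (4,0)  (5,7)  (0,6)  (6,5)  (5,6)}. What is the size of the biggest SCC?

3

{0, 2, 4} are all mutually reachable — one SCC of size 3.
{5, 6, 7} are all mutually reachable — one SCC of size 3.
{1} is an SCC by itself.
{3} is an SCC by itself.
The largest has 3 vertices.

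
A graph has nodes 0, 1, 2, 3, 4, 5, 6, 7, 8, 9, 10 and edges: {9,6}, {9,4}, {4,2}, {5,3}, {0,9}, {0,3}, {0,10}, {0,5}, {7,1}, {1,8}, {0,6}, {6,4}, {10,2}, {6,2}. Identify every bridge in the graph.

1-7, 1-8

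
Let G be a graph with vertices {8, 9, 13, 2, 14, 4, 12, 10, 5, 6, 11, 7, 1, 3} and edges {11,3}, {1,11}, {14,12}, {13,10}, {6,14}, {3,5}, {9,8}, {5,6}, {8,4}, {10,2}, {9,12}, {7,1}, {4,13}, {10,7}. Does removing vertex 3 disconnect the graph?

Deleting 3 leaves 1 component (was 1) (its neighbors 5, 11 remain connected to each other), so 3 is not a cut vertex.

No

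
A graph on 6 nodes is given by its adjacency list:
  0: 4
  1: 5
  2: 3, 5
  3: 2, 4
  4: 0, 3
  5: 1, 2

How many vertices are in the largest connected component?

Starting from 0 we can reach 0, 1, 2, 3, 4, 5. That is one component of size 6.
The largest has 6 vertices.

6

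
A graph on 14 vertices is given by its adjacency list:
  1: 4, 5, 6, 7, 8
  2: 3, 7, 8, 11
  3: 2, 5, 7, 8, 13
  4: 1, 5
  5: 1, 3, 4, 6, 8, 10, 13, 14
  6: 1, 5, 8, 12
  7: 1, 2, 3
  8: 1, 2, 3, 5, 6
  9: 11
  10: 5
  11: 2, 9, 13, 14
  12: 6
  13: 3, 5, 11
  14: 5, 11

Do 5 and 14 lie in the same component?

From 5 we can reach 1, 2, 3, 4, 5, 6, 7, 8, 9, 10, 11, 12, 13, 14, which includes 14.

Yes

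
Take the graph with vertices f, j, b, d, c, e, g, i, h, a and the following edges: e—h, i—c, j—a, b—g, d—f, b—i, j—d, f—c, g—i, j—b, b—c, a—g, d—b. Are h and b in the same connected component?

The component containing h is {e, h}, and b is not in it.

No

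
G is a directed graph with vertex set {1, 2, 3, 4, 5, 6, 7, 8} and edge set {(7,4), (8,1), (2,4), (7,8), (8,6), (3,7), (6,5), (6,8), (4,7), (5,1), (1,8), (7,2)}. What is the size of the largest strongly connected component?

{1, 5, 6, 8} are all mutually reachable — one SCC of size 4.
{2, 4, 7} are all mutually reachable — one SCC of size 3.
{3} is an SCC by itself.
The largest has 4 vertices.

4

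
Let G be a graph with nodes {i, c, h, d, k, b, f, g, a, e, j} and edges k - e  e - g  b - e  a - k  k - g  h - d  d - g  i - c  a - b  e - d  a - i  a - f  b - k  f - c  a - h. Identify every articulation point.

a

Removing a increases the component count from 2 to 3, so a is a cut vertex.
By contrast removing c leaves 2 components; it is not a cut vertex. No other vertex is a cut vertex either.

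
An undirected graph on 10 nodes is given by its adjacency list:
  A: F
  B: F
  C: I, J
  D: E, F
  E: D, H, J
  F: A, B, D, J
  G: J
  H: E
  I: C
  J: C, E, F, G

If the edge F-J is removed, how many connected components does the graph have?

F and J are still connected via F-D-E-J, so the component count stays at 1.

1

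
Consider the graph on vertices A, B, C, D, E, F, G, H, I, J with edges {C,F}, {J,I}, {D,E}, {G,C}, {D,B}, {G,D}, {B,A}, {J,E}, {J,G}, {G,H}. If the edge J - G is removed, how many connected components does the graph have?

1

J and G are still connected via J-E-D-G, so the component count stays at 1.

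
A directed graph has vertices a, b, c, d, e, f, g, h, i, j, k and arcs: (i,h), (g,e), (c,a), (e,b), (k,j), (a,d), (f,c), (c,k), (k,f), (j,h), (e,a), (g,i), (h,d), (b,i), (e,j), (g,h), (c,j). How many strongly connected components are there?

9

{c, f, k} are all mutually reachable — one SCC of size 3.
{g} is an SCC by itself.
{j} is an SCC by itself.
{a} is an SCC by itself.
{e} is an SCC by itself.
(and 4 more singleton SCCs)
That gives 9 strongly connected components.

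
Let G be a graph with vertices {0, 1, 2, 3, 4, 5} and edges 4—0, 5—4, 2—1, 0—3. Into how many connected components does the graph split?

2

Starting from 1 we can reach 1, 2. That is one component of size 2.
Starting from 0 we can reach 0, 3, 4, 5. That is one component of size 4.
Total: 2 components.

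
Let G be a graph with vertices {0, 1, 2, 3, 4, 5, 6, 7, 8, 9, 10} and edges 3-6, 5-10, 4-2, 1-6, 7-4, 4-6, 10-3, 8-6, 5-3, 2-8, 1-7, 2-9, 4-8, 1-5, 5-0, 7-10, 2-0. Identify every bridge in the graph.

2-9

The edges on the cycle 1-5-0-2-4-7-1 are not bridges since each lies on that cycle.
But removing 2-9 disconnects 2 from 9 — this is a bridge.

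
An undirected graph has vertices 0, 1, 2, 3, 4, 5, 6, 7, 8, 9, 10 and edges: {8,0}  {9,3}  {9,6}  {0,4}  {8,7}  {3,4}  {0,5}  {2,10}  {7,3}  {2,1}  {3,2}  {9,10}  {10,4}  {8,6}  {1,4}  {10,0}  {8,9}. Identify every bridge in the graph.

The edges on the cycle 9-3-2-1-4-10-9 are not bridges since each lies on that cycle.
But removing 5—0 disconnects 5 from 0 — this is a bridge.

0-5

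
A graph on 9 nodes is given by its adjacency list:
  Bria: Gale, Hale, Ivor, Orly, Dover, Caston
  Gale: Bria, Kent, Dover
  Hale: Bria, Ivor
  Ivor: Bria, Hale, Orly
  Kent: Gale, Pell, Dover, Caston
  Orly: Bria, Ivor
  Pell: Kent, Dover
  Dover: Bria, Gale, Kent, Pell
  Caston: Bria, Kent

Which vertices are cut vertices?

Removing Bria increases the component count from 1 to 2, so Bria is a cut vertex.
By contrast removing Kent leaves 1 component; it is not a cut vertex. No other vertex is a cut vertex either.

Bria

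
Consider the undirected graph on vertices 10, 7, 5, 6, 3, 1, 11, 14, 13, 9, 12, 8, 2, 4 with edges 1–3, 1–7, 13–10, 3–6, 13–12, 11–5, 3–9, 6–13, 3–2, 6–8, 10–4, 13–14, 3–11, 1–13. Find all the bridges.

1-7, 10-13, 10-4, 11-3, 11-5, 12-13, 13-14, 2-3, 3-9, 6-8

The edges on the cycle 1-3-6-13-1 are not bridges since each lies on that cycle.
But removing 3–11 disconnects 3 from 11; removing 6–8 disconnects 6 from 8; removing 3–2 disconnects 3 from 2; removing 13–12 disconnects 13 from 12 — these are bridges.
In total 10 edges are bridges.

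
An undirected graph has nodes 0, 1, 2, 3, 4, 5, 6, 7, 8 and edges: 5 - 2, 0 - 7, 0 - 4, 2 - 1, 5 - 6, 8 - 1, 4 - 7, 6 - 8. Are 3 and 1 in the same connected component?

No

The component containing 3 is {3}, and 1 is not in it.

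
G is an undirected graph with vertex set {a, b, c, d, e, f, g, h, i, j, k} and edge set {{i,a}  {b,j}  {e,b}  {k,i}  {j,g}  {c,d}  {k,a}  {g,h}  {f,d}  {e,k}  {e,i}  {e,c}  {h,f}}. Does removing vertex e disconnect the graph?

Deleting e raises the number of components from 1 to 2, so e is a cut vertex.

Yes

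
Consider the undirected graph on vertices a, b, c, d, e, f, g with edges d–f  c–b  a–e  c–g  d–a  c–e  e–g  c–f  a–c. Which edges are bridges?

The edges on the cycle c-e-g-c are not bridges since each lies on that cycle.
But removing b–c disconnects b from c — this is a bridge.

b-c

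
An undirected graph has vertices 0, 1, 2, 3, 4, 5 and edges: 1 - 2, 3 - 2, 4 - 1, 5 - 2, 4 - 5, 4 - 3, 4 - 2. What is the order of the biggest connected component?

5

0 is isolated — a component by itself.
Starting from 1 we can reach 1, 2, 3, 4, 5. That is one component of size 5.
The largest has 5 vertices.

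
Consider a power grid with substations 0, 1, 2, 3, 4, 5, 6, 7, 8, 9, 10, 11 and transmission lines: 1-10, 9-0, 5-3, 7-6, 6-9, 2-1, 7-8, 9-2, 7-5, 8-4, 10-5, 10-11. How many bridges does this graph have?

5

The edges on the cycle 7-6-9-2-1-10-5-7 are not bridges since each lies on that cycle.
But removing 3-5 disconnects 3 from 5; removing 11-10 disconnects 11 from 10; removing 9-0 disconnects 9 from 0; removing 4-8 disconnects 4 from 8 — these are bridges.
In total 5 edges are bridges.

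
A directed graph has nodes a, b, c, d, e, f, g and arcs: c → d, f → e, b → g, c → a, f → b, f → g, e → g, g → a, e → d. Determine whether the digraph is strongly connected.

No

There is no directed path from f to c, so the graph is not strongly connected.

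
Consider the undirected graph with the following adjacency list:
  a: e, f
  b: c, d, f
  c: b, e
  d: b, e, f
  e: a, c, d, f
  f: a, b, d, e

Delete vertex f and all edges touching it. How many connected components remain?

1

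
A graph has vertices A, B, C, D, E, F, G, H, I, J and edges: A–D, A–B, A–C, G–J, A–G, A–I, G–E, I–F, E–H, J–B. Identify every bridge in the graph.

A-C, A-D, A-I, E-G, E-H, F-I

The edges on the cycle A-G-J-B-A are not bridges since each lies on that cycle.
But removing E–H disconnects E from H; removing A–C disconnects A from C; removing A–I disconnects A from I; removing I–F disconnects I from F — these are bridges.
In total 6 edges are bridges.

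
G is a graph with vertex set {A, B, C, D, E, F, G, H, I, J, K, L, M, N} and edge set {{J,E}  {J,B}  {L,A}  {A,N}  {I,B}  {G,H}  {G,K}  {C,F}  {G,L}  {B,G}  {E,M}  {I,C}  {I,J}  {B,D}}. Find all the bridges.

The edges on the cycle I-J-B-I are not bridges since each lies on that cycle.
But removing M—E disconnects M from E; removing A—N disconnects A from N; removing L—A disconnects L from A; removing J—E disconnects J from E — these are bridges.
In total 11 edges are bridges.

A-L, A-N, B-D, B-G, C-F, C-I, E-J, E-M, G-H, G-K, G-L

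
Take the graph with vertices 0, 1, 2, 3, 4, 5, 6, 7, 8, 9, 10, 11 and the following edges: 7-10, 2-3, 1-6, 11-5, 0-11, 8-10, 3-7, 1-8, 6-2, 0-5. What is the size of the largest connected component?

7

4 is isolated — a component by itself.
9 is isolated — a component by itself.
Starting from 0 we can reach 0, 5, 11. That is one component of size 3.
Starting from 1 we can reach 1, 2, 3, 6, 7, 8, 10. That is one component of size 7.
The largest has 7 vertices.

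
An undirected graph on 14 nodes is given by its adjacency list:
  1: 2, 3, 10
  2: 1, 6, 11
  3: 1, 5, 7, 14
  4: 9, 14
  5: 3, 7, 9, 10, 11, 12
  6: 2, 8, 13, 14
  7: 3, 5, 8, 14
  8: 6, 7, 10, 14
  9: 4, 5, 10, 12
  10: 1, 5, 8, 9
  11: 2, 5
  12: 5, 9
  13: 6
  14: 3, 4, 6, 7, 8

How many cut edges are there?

1

The edges on the cycle 14-3-5-12-9-4-14 are not bridges since each lies on that cycle.
But removing 13-6 disconnects 13 from 6 — this is a bridge.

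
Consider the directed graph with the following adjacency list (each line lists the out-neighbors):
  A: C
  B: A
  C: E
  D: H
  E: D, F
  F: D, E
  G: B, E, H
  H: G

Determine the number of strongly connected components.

{A, B, C, D, E, F, G, H} are all mutually reachable — one SCC of size 8.
That gives 1 strongly connected component.

1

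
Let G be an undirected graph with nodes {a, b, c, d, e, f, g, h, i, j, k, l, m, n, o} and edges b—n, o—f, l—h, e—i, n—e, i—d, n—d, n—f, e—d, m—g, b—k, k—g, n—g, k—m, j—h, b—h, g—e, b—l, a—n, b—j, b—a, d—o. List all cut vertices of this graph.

b

Removing b increases the component count from 2 to 3, so b is a cut vertex.
By contrast removing n leaves 2 components; it is not a cut vertex. No other vertex is a cut vertex either.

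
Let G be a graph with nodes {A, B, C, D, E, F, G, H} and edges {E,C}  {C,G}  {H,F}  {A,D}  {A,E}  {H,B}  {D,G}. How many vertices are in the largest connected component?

Starting from B we can reach B, F, H. That is one component of size 3.
Starting from A we can reach A, C, D, E, G. That is one component of size 5.
The largest has 5 vertices.

5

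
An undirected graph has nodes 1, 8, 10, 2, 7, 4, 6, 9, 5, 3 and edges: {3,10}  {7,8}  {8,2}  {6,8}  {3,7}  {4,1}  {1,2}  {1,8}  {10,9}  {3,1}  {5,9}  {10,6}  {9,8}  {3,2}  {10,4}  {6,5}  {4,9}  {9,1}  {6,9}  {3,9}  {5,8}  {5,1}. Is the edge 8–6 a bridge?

After removing 8–6, the path 8-5-6 still connects them, so the edge is not a bridge.

No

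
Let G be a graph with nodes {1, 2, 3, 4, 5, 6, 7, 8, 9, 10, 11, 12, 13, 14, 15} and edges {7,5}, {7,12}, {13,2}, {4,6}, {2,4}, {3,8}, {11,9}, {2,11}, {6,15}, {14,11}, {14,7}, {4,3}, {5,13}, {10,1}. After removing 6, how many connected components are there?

With 6 gone, the remaining components are: {15}; {1, 10}; {2, 3, 4, 5, 7, 8, 9, 11, 12, 13, 14}.
That is 3 components.

3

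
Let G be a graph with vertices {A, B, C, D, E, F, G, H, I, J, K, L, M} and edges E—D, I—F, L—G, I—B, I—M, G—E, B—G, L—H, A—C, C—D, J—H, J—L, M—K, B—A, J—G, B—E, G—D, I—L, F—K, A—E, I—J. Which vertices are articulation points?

I

Removing I increases the component count from 1 to 2, so I is a cut vertex.
By contrast removing L leaves 1 component; it is not a cut vertex. No other vertex is a cut vertex either.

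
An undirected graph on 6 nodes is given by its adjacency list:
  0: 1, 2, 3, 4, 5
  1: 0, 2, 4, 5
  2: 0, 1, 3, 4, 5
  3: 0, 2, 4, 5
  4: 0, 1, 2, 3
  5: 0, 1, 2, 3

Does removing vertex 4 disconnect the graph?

Deleting 4 leaves 1 component (was 1) (its neighbors 0, 1, 2, 3 remain connected to each other), so 4 is not a cut vertex.

No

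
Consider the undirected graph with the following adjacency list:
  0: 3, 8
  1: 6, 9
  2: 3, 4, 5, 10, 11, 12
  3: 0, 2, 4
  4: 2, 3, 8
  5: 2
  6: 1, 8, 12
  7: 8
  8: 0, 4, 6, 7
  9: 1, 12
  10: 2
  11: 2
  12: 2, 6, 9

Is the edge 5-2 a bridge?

Yes

Removing 5-2 leaves no path between 5 and 2: the component count goes from 1 to 2. So it is a bridge.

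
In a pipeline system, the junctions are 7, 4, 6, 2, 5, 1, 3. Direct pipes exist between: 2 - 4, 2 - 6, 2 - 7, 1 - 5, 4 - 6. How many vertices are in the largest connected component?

4

3 is isolated — a component by itself.
Starting from 1 we can reach 1, 5. That is one component of size 2.
Starting from 2 we can reach 2, 4, 6, 7. That is one component of size 4.
The largest has 4 vertices.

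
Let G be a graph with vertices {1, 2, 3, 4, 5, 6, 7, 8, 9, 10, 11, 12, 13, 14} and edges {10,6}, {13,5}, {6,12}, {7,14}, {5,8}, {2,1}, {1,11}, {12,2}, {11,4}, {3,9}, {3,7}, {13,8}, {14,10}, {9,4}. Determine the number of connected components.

Starting from 5 we can reach 5, 8, 13. That is one component of size 3.
Starting from 1 we can reach 1, 2, 3, 4, 6, 7, 9, 10, 11, 12, 14. That is one component of size 11.
Total: 2 components.

2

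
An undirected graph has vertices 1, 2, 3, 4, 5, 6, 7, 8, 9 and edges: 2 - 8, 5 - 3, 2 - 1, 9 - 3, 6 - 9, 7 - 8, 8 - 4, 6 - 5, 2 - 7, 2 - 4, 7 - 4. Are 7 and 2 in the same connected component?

From 7 we can reach 1, 2, 4, 7, 8, which includes 2.

Yes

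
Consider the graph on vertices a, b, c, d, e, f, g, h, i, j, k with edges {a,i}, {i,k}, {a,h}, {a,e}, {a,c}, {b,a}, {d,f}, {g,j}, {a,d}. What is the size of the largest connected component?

9

Starting from g we can reach g, j. That is one component of size 2.
Starting from a we can reach a, b, c, d, e, f, h, i, k. That is one component of size 9.
The largest has 9 vertices.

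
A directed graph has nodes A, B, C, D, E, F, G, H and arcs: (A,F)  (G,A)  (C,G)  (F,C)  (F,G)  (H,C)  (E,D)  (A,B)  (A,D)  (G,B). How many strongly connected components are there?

{A, C, F, G} are all mutually reachable — one SCC of size 4.
{H} is an SCC by itself.
{E} is an SCC by itself.
{B} is an SCC by itself.
{D} is an SCC by itself.
That gives 5 strongly connected components.

5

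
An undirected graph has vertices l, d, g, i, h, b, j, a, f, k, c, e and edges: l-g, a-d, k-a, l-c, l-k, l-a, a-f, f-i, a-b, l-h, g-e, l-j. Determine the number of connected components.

1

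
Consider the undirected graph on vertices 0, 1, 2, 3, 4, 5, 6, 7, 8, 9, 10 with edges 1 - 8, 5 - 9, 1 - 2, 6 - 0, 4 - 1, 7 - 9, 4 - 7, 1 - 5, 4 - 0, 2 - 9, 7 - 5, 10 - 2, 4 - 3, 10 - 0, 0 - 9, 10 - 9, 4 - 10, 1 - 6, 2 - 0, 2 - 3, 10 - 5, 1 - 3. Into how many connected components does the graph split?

1

Starting from 0 we can reach 0, 1, 2, 3, 4, 5, 6, 7, 8, 9, 10. That is one component of size 11.
Total: 1 component.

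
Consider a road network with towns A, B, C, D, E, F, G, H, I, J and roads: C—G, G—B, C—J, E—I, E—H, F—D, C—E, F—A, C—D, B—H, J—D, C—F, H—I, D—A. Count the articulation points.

Removing C increases the component count from 1 to 2, so C is a cut vertex.
By contrast removing E leaves 1 component; it is not a cut vertex. No other vertex is a cut vertex either.

1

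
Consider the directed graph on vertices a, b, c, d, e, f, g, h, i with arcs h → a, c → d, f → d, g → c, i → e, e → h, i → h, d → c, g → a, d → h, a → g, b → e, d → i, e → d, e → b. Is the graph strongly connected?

No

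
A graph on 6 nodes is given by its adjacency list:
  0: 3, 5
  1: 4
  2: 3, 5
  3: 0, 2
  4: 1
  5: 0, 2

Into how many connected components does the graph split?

2

Starting from 1 we can reach 1, 4. That is one component of size 2.
Starting from 0 we can reach 0, 2, 3, 5. That is one component of size 4.
Total: 2 components.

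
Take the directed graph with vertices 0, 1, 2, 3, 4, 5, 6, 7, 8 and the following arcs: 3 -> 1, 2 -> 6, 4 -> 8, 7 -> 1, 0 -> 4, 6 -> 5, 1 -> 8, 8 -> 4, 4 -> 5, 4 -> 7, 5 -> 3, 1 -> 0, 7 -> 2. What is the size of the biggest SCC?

9

{0, 1, 2, 3, 4, 5, 6, 7, 8} are all mutually reachable — one SCC of size 9.
The largest has 9 vertices.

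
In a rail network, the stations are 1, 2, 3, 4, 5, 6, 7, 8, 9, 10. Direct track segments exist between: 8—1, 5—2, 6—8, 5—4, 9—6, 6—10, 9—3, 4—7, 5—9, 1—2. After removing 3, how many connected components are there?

1

With 3 gone, the remaining components are: {1, 2, 4, 5, 6, 7, 8, 9, 10}.
That is 1 component.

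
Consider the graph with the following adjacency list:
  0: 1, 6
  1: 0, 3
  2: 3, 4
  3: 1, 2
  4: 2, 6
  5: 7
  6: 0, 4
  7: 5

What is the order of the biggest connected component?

6

Starting from 5 we can reach 5, 7. That is one component of size 2.
Starting from 0 we can reach 0, 1, 2, 3, 4, 6. That is one component of size 6.
The largest has 6 vertices.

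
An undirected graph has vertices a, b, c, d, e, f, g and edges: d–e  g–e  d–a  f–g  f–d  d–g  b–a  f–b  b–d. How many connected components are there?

c is isolated — a component by itself.
Starting from a we can reach a, b, d, e, f, g. That is one component of size 6.
Total: 2 components.

2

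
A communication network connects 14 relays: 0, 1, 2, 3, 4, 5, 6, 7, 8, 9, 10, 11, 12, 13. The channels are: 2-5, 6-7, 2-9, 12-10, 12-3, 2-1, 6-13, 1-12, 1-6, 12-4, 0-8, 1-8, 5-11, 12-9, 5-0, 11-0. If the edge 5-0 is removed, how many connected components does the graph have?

5 and 0 are still connected via 5-11-0, so the component count stays at 1.

1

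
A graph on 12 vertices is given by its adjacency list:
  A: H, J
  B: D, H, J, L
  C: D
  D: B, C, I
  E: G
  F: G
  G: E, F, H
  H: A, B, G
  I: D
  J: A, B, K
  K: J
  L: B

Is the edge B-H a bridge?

No

After removing B-H, the path B-J-A-H still connects them, so the edge is not a bridge.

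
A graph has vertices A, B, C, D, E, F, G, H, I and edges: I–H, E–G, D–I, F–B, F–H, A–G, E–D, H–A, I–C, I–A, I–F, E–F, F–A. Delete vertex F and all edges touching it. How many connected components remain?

2

With F gone, the remaining components are: {B}; {A, C, D, E, G, H, I}.
That is 2 components.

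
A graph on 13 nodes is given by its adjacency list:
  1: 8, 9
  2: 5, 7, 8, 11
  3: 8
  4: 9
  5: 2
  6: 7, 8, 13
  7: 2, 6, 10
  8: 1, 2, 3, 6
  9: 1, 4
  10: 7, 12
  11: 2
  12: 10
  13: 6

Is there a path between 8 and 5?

Yes

From 8 we can reach 1, 2, 3, 4, 5, 6, 7, 8, 9, 10, 11, 12, 13, which includes 5.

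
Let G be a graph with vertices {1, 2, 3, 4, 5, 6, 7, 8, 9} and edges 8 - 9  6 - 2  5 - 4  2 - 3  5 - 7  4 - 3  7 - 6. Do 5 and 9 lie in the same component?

No

The component containing 5 is {2, 3, 4, 5, 6, 7}, and 9 is not in it.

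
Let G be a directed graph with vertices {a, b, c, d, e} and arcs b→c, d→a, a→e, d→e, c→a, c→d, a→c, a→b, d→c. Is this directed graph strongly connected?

There is no directed path from e to d, so the graph is not strongly connected.

No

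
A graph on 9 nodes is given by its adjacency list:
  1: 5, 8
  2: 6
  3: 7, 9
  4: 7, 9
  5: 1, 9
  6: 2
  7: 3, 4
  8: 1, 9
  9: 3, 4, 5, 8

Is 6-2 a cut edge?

Yes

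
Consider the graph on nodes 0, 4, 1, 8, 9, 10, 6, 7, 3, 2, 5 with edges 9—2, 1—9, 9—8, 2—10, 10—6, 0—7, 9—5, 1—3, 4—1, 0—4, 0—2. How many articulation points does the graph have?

Removing 0 increases the component count from 1 to 2, so 0 is a cut vertex.
Removing 1 increases the component count from 1 to 2, so 1 is a cut vertex.
Removing 2 increases the component count from 1 to 2, so 2 is a cut vertex.
Likewise 9, 10 are cut vertices.
By contrast removing 7 leaves 1 component; it is not a cut vertex. No other vertex is a cut vertex either.

5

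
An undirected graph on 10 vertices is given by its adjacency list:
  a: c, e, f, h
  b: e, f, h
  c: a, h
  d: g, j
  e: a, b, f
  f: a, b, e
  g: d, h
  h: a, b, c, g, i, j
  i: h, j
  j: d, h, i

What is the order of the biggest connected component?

Starting from a we can reach a, b, c, d, e, f, g, h, i, j. That is one component of size 10.
The largest has 10 vertices.

10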